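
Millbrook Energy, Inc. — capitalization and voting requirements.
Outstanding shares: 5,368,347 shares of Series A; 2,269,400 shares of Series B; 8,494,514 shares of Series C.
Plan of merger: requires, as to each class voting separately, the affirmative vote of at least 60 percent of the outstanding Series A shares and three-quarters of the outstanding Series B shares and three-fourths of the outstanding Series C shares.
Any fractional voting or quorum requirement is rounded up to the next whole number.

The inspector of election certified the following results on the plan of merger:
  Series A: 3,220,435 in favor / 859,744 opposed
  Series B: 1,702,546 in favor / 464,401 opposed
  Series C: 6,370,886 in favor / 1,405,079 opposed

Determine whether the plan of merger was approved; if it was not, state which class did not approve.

Series A: 3/5 of 5368347 = 3221008.20, rounded up to 3221009; 3,221,009 required, 3,220,435 in favor — not approved.
Series B: 3/4 of 2269400 = 1702050; 1,702,050 required, 1,702,546 in favor — approved.
Series C: 3/4 of 8494514 = 6370885.50, rounded up to 6370886; 6,370,886 required, 6,370,886 in favor — approved.

Not approved — the Series A shares did not give the required vote.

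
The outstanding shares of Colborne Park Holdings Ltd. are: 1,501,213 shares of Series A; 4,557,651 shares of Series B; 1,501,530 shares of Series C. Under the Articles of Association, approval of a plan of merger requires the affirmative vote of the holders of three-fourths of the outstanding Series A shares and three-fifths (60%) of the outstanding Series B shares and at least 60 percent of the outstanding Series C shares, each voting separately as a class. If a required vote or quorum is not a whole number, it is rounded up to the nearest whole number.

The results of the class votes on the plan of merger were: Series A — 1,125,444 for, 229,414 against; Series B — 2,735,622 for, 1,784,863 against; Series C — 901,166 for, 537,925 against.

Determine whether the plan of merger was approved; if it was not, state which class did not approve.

Not approved — the Series A shares did not give the required vote.

Series A: 3/4 of 1501213 = 1125909.75, rounded up to 1125910; 1,125,910 required, 1,125,444 in favor — not approved.
Series B: 3/5 of 4557651 = 2734590.60, rounded up to 2734591; 2,734,591 required, 2,735,622 in favor — approved.
Series C: 3/5 of 1501530 = 900918; 900,918 required, 901,166 in favor — approved.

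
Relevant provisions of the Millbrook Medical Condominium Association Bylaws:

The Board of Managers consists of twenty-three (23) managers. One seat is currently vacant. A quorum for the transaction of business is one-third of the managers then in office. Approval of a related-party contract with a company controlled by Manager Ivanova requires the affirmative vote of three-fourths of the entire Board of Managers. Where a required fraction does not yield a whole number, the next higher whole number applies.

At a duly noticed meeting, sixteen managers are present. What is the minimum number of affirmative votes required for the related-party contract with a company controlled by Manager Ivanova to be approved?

18

The related-party contract with a company controlled by Manager Ivanova requires three-fourths of the entire Board of Managers (23).
3/4 of 23 = 17.25, rounded up to 18.
(Only 16 can vote, so the related-party contract with a company controlled by Manager Ivanova cannot pass at this meeting, but the required vote is still 18.)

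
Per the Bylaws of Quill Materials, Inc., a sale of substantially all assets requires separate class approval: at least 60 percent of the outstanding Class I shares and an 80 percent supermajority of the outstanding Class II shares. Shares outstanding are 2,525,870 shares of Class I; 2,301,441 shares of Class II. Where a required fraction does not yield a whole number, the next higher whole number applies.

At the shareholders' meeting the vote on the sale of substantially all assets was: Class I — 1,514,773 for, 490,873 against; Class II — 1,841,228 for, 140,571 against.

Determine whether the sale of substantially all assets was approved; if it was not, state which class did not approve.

Class I: 3/5 of 2525870 = 1515522; 1,515,522 required, 1,514,773 in favor — not approved.
Class II: 4/5 of 2301441 = 1841152.80, rounded up to 1841153; 1,841,153 required, 1,841,228 in favor — approved.

Not approved — the Class I shares did not give the required vote.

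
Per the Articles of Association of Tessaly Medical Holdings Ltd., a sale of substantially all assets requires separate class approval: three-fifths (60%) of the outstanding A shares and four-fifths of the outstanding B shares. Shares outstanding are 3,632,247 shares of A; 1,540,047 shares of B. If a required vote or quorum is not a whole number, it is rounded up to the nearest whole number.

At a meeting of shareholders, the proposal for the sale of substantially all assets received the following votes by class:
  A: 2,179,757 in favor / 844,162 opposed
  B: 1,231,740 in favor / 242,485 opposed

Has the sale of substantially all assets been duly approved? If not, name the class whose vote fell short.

A: 3/5 of 3632247 = 2179348.20, rounded up to 2179349; 2,179,349 required, 2,179,757 in favor — approved.
B: 4/5 of 1540047 = 1232037.60, rounded up to 1232038; 1,232,038 required, 1,231,740 in favor — not approved.

Not approved — the B shares did not give the required vote.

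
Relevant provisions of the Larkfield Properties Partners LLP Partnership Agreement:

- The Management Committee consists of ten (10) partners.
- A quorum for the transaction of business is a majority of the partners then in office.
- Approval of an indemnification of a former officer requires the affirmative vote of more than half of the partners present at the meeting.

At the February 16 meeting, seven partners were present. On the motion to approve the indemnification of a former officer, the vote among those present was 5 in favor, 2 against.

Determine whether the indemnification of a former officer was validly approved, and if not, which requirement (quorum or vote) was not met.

Quorum: 7 present; quorum is 6. Satisfied.
Vote: the indemnification of a former officer requires a majority of the partners present (7). A majority of 7 is 4, so 4 affirmative votes are needed; 5 voted in favor. Satisfied.

Valid — all requirements satisfied.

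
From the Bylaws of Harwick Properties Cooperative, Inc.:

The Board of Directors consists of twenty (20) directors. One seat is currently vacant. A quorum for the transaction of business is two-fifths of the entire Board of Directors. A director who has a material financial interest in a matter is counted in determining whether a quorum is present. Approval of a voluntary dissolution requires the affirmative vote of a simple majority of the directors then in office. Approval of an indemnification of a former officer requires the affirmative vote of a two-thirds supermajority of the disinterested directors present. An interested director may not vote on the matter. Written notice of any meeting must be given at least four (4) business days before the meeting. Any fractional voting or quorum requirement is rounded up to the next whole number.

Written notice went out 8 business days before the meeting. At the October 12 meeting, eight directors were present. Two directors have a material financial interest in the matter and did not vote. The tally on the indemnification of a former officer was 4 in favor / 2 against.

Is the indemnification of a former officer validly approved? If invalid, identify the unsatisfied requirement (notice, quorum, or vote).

Notice: 8 business days given; 4 required (8 ≥ 4). Satisfied.
Quorum: 8 present (interested directors count toward quorum); quorum is 8. Satisfied.
Vote: the indemnification of a former officer requires two-thirds of the disinterested directors present (8 − 2 = 6). 2/3 of 6 = 4, so 4 affirmative votes are needed; 4 voted in favor. Satisfied.

Valid — all requirements satisfied.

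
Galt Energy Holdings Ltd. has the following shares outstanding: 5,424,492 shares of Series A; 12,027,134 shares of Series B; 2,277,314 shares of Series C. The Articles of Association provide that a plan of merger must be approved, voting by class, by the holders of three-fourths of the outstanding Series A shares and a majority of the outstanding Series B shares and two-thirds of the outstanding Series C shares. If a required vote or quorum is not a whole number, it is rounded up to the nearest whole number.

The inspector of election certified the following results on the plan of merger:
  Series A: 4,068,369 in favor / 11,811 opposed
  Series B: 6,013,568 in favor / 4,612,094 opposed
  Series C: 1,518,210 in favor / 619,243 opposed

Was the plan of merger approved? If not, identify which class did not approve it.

Approved — every class gave the required vote.

Series A: 3/4 of 5424492 = 4068369; 4,068,369 required, 4,068,369 in favor — approved.
Series B: a majority of 12027134 is 6013568; 6,013,568 required, 6,013,568 in favor — approved.
Series C: 2/3 of 2277314 = 1518209.33, rounded up to 1518210; 1,518,210 required, 1,518,210 in favor — approved.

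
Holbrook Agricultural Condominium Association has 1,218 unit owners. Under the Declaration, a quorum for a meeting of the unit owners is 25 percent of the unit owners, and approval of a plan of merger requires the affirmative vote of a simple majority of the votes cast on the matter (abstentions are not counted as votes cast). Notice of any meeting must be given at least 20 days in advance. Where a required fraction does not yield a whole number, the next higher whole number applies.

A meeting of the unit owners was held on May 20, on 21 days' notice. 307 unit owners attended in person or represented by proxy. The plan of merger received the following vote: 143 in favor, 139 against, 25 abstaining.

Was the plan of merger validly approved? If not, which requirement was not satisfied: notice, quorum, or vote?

Valid — all requirements satisfied.

Notice: 21 days given; 20 required. Satisfied.
Quorum: 25% of 1,218 = 304.50, rounded up to 305; 307 present. Satisfied.
Vote: requires a majority of the votes cast (307 − 25 abstaining = 282); a majority of 282 is 142, so 142 needed; 143 in favor. Satisfied.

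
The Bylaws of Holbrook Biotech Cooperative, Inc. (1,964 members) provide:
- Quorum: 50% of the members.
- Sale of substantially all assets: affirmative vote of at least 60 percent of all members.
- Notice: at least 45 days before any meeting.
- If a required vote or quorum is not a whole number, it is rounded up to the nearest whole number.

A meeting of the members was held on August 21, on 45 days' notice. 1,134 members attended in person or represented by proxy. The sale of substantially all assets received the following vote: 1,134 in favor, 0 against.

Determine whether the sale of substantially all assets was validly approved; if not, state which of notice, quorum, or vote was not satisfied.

Notice: 45 days given; 45 required. Satisfied.
Quorum: 50% of 1,964 = 982; 1,134 present. Satisfied.
Vote: requires three-fifths of all members (1,964); 3/5 of 1964 = 1178.40, rounded up to 1179, so 1,179 needed; 1,134 in favor. Not satisfied.

Invalid — vote requirement not satisfied.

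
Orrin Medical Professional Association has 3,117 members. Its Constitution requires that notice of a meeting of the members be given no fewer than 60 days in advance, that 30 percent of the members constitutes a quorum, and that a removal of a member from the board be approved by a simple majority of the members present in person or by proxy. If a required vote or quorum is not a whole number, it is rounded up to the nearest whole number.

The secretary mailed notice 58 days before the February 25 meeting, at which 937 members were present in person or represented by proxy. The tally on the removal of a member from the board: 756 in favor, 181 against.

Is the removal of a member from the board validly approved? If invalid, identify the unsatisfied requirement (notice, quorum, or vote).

Invalid — notice requirement not satisfied.

Notice: 58 days given; 60 required. Not satisfied.
Quorum: 30% of 3,117 = 935.10, rounded up to 936; 937 present. Satisfied.
Vote: requires a majority of those present (937); a majority of 937 is 469, so 469 needed; 756 in favor. Satisfied.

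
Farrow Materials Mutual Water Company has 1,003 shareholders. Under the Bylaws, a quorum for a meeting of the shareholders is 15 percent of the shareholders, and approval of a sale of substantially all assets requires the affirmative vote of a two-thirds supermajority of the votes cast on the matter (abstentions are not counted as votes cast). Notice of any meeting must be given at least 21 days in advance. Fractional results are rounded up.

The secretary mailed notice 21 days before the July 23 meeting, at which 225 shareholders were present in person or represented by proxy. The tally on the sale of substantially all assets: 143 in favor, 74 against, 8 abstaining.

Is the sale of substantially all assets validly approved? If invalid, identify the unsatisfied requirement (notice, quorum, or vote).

Invalid — vote requirement not satisfied.

Notice: 21 days given; 21 required. Satisfied.
Quorum: 15% of 1,003 = 150.45, rounded up to 151; 225 present. Satisfied.
Vote: requires two-thirds of the votes cast (225 − 8 abstaining = 217); 2/3 of 217 = 144.67, rounded up to 145, so 145 needed; 143 in favor. Not satisfied.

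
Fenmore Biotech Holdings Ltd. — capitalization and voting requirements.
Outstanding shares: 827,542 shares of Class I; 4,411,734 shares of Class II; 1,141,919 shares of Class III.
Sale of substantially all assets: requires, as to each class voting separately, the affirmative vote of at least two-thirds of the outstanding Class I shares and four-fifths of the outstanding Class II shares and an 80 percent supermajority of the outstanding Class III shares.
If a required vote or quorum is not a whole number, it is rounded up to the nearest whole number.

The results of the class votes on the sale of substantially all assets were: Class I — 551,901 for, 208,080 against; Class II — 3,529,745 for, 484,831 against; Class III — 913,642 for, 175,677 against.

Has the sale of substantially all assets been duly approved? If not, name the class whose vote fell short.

Approved — every class gave the required vote.

Class I: 2/3 of 827542 = 551694.67, rounded up to 551695; 551,695 required, 551,901 in favor — approved.
Class II: 4/5 of 4411734 = 3529387.20, rounded up to 3529388; 3,529,388 required, 3,529,745 in favor — approved.
Class III: 4/5 of 1141919 = 913535.20, rounded up to 913536; 913,536 required, 913,642 in favor — approved.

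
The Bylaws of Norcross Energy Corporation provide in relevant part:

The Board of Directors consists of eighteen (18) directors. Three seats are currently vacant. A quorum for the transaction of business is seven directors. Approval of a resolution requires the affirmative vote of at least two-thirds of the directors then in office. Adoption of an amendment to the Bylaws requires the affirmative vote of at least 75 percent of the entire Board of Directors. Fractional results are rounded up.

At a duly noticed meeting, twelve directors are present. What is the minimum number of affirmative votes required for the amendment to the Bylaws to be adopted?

14

The amendment to the Bylaws requires three-fourths of the entire Board of Directors (18).
3/4 of 18 = 13.50, rounded up to 14.
(Only 12 can vote, so the amendment to the Bylaws cannot pass at this meeting, but the required vote is still 14.)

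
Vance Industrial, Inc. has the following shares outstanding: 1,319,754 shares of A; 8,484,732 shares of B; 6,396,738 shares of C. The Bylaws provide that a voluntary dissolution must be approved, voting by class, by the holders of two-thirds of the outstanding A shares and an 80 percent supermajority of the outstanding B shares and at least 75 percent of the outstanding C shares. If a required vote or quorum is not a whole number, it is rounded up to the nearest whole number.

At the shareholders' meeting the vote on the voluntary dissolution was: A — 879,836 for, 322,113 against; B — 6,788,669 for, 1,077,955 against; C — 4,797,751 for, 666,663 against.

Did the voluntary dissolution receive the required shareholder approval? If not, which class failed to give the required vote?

A: 2/3 of 1319754 = 879836; 879,836 required, 879,836 in favor — approved.
B: 4/5 of 8484732 = 6787785.60, rounded up to 6787786; 6,787,786 required, 6,788,669 in favor — approved.
C: 3/4 of 6396738 = 4797553.50, rounded up to 4797554; 4,797,554 required, 4,797,751 in favor — approved.

Approved — every class gave the required vote.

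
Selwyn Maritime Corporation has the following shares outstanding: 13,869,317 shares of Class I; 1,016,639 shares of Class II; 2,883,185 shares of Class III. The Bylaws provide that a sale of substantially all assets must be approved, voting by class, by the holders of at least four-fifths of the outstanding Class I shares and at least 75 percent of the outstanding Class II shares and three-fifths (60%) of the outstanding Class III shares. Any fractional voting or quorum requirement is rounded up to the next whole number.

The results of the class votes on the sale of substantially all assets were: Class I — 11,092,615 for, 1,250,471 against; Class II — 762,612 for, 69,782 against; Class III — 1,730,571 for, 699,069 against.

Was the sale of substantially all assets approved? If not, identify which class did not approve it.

Class I: 4/5 of 13869317 = 11095453.60, rounded up to 11095454; 11,095,454 required, 11,092,615 in favor — not approved.
Class II: 3/4 of 1016639 = 762479.25, rounded up to 762480; 762,480 required, 762,612 in favor — approved.
Class III: 3/5 of 2883185 = 1729911; 1,729,911 required, 1,730,571 in favor — approved.

Not approved — the Class I shares did not give the required vote.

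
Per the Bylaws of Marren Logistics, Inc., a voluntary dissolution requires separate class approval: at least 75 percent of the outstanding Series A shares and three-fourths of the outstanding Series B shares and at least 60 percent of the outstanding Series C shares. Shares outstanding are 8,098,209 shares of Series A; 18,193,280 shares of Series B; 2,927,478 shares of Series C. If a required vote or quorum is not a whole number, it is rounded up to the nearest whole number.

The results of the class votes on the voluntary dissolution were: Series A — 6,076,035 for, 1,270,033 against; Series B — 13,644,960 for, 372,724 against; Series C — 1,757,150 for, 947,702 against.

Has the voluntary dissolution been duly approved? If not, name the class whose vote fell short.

Series A: 3/4 of 8098209 = 6073656.75, rounded up to 6073657; 6,073,657 required, 6,076,035 in favor — approved.
Series B: 3/4 of 18193280 = 13644960; 13,644,960 required, 13,644,960 in favor — approved.
Series C: 3/5 of 2927478 = 1756486.80, rounded up to 1756487; 1,756,487 required, 1,757,150 in favor — approved.

Approved — every class gave the required vote.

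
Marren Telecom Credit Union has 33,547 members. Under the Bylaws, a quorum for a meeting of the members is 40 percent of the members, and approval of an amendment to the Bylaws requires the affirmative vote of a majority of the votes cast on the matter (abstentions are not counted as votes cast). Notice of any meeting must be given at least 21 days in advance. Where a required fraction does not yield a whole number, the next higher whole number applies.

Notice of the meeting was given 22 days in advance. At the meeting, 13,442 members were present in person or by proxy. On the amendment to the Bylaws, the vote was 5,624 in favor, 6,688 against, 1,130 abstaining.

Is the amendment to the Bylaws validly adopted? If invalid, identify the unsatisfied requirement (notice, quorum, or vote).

Notice: 22 days given; 21 required. Satisfied.
Quorum: 40% of 33,547 = 13,418.80, rounded up to 13,419; 13,442 present. Satisfied.
Vote: requires a majority of the votes cast (13,442 − 1,130 abstaining = 12,312); a majority of 12312 is 6157, so 6,157 needed; 5,624 in favor. Not satisfied.

Invalid — vote requirement not satisfied.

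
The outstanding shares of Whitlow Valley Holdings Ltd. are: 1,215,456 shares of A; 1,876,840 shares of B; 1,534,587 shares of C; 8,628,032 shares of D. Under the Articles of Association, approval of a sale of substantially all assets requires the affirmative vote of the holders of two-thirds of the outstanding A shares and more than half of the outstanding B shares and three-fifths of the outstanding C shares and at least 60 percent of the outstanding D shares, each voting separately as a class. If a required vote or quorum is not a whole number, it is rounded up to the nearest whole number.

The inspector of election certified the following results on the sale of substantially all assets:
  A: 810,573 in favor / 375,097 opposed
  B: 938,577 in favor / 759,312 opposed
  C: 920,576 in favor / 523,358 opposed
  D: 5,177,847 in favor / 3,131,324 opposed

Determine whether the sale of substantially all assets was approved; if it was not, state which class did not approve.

A: 2/3 of 1215456 = 810304; 810,304 required, 810,573 in favor — approved.
B: a majority of 1876840 is 938421; 938,421 required, 938,577 in favor — approved.
C: 3/5 of 1534587 = 920752.20, rounded up to 920753; 920,753 required, 920,576 in favor — not approved.
D: 3/5 of 8628032 = 5176819.20, rounded up to 5176820; 5,176,820 required, 5,177,847 in favor — approved.

Not approved — the C shares did not give the required vote.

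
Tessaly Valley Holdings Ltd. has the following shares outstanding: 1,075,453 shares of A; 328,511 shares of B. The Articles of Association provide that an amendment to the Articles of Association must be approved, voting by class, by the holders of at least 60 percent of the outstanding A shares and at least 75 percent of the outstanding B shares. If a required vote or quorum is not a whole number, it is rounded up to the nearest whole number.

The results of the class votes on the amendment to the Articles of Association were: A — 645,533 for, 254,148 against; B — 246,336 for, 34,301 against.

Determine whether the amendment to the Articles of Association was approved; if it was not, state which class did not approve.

Not approved — the B shares did not give the required vote.

A: 3/5 of 1075453 = 645271.80, rounded up to 645272; 645,272 required, 645,533 in favor — approved.
B: 3/4 of 328511 = 246383.25, rounded up to 246384; 246,384 required, 246,336 in favor — not approved.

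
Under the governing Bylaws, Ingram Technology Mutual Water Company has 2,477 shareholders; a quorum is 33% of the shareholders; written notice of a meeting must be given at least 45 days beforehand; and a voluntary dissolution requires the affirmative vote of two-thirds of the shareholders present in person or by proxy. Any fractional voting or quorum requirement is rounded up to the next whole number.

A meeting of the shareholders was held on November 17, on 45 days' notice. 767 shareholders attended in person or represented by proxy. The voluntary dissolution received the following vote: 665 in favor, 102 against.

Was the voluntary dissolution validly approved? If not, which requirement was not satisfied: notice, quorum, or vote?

Invalid — quorum requirement not satisfied.

Notice: 45 days given; 45 required. Satisfied.
Quorum: 33% of 2,477 = 817.41, rounded up to 818; 767 present. Not satisfied.
Vote: requires two-thirds of those present (767); 2/3 of 767 = 511.33, rounded up to 512, so 512 needed; 665 in favor. Satisfied.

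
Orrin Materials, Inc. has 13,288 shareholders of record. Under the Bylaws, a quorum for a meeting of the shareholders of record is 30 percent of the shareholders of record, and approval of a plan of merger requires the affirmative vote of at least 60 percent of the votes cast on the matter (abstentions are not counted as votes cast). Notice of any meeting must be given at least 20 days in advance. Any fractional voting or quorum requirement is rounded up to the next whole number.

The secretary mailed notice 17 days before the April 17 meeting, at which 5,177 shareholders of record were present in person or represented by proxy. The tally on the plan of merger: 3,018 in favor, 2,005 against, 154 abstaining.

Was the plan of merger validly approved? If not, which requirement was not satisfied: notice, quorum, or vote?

Notice: 17 days given; 20 required. Not satisfied.
Quorum: 30% of 13,288 = 3,986.40, rounded up to 3,987; 5,177 present. Satisfied.
Vote: requires three-fifths of the votes cast (5,177 − 154 abstaining = 5,023); 3/5 of 5023 = 3013.80, rounded up to 3014, so 3,014 needed; 3,018 in favor. Satisfied.

Invalid — notice requirement not satisfied.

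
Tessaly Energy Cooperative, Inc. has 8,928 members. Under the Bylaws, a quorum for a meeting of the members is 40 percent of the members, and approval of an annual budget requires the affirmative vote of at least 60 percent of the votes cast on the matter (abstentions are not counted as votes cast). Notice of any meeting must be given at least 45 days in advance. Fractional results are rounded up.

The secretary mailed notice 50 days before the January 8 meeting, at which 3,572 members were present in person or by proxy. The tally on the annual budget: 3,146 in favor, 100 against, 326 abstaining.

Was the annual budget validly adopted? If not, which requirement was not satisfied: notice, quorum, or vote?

Notice: 50 days given; 45 required. Satisfied.
Quorum: 40% of 8,928 = 3,571.20, rounded up to 3,572; 3,572 present. Satisfied.
Vote: requires three-fifths of the votes cast (3,572 − 326 abstaining = 3,246); 3/5 of 3246 = 1947.60, rounded up to 1948, so 1,948 needed; 3,146 in favor. Satisfied.

Valid — all requirements satisfied.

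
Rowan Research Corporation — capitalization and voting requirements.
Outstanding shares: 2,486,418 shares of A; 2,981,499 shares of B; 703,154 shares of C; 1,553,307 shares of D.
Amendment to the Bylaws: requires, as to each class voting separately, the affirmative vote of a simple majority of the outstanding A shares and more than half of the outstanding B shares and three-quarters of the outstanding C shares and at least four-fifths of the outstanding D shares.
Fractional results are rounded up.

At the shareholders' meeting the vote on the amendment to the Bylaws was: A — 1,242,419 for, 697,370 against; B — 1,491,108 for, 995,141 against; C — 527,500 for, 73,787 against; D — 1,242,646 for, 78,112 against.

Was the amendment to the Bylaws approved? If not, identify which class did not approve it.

A: a majority of 2486418 is 1243210; 1,243,210 required, 1,242,419 in favor — not approved.
B: a majority of 2981499 is 1490750; 1,490,750 required, 1,491,108 in favor — approved.
C: 3/4 of 703154 = 527365.50, rounded up to 527366; 527,366 required, 527,500 in favor — approved.
D: 4/5 of 1553307 = 1242645.60, rounded up to 1242646; 1,242,646 required, 1,242,646 in favor — approved.

Not approved — the A shares did not give the required vote.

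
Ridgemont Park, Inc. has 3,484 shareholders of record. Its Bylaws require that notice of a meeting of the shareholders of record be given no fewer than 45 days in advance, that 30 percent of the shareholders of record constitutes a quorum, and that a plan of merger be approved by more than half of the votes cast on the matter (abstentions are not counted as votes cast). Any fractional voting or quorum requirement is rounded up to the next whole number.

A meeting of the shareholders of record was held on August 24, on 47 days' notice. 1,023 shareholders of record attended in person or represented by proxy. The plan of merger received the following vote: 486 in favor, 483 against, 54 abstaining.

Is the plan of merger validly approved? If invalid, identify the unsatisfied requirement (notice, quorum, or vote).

Notice: 47 days given; 45 required. Satisfied.
Quorum: 30% of 3,484 = 1,045.20, rounded up to 1,046; 1,023 present. Not satisfied.
Vote: requires a majority of the votes cast (1,023 − 54 abstaining = 969); a majority of 969 is 485, so 485 needed; 486 in favor. Satisfied.

Invalid — quorum requirement not satisfied.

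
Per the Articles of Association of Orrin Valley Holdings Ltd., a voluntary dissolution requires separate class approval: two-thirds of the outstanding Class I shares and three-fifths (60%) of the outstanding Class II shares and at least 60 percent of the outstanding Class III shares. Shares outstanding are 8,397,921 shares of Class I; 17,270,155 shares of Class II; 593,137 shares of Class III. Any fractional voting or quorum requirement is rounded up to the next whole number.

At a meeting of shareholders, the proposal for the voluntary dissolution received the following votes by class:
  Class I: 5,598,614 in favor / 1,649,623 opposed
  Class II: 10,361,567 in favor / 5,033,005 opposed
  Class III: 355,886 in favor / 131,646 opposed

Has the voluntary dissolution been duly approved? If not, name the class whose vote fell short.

Not approved — the Class II shares did not give the required vote.

Class I: 2/3 of 8397921 = 5598614; 5,598,614 required, 5,598,614 in favor — approved.
Class II: 3/5 of 17270155 = 10362093; 10,362,093 required, 10,361,567 in favor — not approved.
Class III: 3/5 of 593137 = 355882.20, rounded up to 355883; 355,883 required, 355,886 in favor — approved.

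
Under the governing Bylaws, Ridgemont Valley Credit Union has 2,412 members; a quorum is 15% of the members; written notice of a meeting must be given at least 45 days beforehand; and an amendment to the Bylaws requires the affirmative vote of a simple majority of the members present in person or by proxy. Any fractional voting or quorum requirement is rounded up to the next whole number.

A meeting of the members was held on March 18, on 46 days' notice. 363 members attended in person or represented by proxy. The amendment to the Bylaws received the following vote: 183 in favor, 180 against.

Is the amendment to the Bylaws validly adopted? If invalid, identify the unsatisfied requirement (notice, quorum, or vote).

Valid — all requirements satisfied.

Notice: 46 days given; 45 required. Satisfied.
Quorum: 15% of 2,412 = 361.80, rounded up to 362; 363 present. Satisfied.
Vote: requires a majority of those present (363); a majority of 363 is 182, so 182 needed; 183 in favor. Satisfied.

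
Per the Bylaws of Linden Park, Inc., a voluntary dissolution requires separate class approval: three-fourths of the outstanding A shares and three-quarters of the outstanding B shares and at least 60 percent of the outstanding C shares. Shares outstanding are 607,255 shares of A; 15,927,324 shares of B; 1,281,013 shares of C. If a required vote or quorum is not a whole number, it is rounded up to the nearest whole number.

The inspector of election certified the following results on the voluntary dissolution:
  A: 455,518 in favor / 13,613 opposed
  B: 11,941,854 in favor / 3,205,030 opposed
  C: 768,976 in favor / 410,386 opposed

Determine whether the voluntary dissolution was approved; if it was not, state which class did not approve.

Not approved — the B shares did not give the required vote.

A: 3/4 of 607255 = 455441.25, rounded up to 455442; 455,442 required, 455,518 in favor — approved.
B: 3/4 of 15927324 = 11945493; 11,945,493 required, 11,941,854 in favor — not approved.
C: 3/5 of 1281013 = 768607.80, rounded up to 768608; 768,608 required, 768,976 in favor — approved.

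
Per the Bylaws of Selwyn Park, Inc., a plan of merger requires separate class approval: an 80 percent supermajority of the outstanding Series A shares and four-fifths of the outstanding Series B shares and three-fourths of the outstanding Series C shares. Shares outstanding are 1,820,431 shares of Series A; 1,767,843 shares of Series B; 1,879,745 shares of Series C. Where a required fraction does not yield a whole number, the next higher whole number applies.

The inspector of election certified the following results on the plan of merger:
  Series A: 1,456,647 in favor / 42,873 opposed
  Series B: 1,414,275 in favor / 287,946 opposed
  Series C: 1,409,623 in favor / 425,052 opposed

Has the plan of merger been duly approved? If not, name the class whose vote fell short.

Series A: 4/5 of 1820431 = 1456344.80, rounded up to 1456345; 1,456,345 required, 1,456,647 in favor — approved.
Series B: 4/5 of 1767843 = 1414274.40, rounded up to 1414275; 1,414,275 required, 1,414,275 in favor — approved.
Series C: 3/4 of 1879745 = 1409808.75, rounded up to 1409809; 1,409,809 required, 1,409,623 in favor — not approved.

Not approved — the Series C shares did not give the required vote.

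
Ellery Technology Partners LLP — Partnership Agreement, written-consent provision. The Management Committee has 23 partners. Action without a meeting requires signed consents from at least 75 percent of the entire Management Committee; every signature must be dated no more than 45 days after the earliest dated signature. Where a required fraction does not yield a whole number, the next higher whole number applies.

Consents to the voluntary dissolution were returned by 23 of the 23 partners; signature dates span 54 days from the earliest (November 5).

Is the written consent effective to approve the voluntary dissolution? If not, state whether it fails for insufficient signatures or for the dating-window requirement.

Not effective — dating-window requirement not satisfied.

Signatures required: at least 75 percent of 23 — 3/4 of 23 = 17.25, rounded up to 18, so 18 needed; 23 signed. Sufficient.
Dating window: the latest signature is 54 days after the earliest; the limit is 45 days. Outside the window.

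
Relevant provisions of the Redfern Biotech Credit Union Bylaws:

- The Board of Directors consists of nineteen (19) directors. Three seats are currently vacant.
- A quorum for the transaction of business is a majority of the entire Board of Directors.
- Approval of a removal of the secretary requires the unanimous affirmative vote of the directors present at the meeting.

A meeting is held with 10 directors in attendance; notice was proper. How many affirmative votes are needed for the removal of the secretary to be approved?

10

The removal of the secretary requires the unanimous vote of the directors present (10).
Unanimous means all 10.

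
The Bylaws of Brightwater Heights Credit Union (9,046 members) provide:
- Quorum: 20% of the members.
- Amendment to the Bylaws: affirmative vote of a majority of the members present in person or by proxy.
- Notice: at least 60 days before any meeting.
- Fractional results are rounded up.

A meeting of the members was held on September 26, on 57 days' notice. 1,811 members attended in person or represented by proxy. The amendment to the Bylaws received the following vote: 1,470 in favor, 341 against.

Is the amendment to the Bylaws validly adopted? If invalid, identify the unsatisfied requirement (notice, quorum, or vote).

Invalid — notice requirement not satisfied.

Notice: 57 days given; 60 required. Not satisfied.
Quorum: 20% of 9,046 = 1,809.20, rounded up to 1,810; 1,811 present. Satisfied.
Vote: requires a majority of those present (1,811); a majority of 1811 is 906, so 906 needed; 1,470 in favor. Satisfied.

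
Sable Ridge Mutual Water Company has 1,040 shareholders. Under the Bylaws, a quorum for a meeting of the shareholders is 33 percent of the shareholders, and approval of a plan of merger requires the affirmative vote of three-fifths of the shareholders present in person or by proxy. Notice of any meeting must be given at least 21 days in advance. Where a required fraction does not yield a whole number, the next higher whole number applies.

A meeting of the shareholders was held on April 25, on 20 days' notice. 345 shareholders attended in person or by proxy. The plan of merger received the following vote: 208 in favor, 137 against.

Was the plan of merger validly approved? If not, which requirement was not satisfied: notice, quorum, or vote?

Invalid — notice requirement not satisfied.

Notice: 20 days given; 21 required. Not satisfied.
Quorum: 33% of 1,040 = 343.20, rounded up to 344; 345 present. Satisfied.
Vote: requires three-fifths of those present (345); 3/5 of 345 = 207, so 207 needed; 208 in favor. Satisfied.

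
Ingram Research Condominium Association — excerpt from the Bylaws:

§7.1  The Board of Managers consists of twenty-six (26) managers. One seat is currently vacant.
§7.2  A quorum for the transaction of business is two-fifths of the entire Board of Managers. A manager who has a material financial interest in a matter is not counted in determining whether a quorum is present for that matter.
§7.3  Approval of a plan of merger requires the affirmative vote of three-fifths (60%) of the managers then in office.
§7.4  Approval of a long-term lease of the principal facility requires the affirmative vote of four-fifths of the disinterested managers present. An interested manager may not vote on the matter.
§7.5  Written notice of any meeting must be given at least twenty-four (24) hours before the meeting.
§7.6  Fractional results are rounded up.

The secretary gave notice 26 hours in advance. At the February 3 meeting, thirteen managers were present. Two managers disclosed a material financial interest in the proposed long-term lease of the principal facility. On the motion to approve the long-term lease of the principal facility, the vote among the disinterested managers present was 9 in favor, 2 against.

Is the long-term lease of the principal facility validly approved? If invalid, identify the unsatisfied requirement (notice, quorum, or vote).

Valid — all requirements satisfied.

Notice: 26 hours given; 24 required (26 ≥ 24). Satisfied.
Quorum: 13 present, but the 2 interested managers do not count, leaving 11. Quorum is 11. Satisfied.
Vote: the long-term lease of the principal facility requires four-fifths of the disinterested managers present (13 − 2 = 11). 4/5 of 11 = 8.80, rounded up to 9, so 9 affirmative votes are needed; 9 voted in favor. Satisfied.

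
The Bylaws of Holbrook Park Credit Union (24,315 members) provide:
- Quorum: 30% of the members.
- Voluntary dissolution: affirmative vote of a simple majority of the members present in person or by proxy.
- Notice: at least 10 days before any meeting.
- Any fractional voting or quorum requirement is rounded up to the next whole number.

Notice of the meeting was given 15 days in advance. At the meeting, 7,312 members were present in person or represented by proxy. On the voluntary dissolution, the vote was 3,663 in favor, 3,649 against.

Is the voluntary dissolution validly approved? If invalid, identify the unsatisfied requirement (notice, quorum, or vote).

Valid — all requirements satisfied.

Notice: 15 days given; 10 required. Satisfied.
Quorum: 30% of 24,315 = 7,294.50, rounded up to 7,295; 7,312 present. Satisfied.
Vote: requires a majority of those present (7,312); a majority of 7312 is 3657, so 3,657 needed; 3,663 in favor. Satisfied.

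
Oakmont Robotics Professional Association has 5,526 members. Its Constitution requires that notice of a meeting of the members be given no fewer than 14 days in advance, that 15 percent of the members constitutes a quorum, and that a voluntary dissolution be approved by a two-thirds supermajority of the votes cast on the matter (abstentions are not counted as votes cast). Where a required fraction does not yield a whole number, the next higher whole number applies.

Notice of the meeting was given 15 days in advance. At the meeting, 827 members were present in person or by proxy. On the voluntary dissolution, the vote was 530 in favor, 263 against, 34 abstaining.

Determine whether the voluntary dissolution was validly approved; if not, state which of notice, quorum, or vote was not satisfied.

Notice: 15 days given; 14 required. Satisfied.
Quorum: 15% of 5,526 = 828.90, rounded up to 829; 827 present. Not satisfied.
Vote: requires two-thirds of the votes cast (827 − 34 abstaining = 793); 2/3 of 793 = 528.67, rounded up to 529, so 529 needed; 530 in favor. Satisfied.

Invalid — quorum requirement not satisfied.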